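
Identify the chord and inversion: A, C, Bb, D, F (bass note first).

The distinct note names are A, C, Bb, D, F. Stacked in thirds they read Bb–D–F–A–C, which is a major ninth chord on Bb.
A is the seventh of Bb major ninth; seventh in the bass means third inversion.

Bb major ninth, third inversion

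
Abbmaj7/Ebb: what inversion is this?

Abbmaj7/Ebb means Abb major seventh with Ebb in the bass. Ebb is the fifth of Abb major seventh (Abb–Cb–Ebb–Gb), so this is second inversion.

second inversion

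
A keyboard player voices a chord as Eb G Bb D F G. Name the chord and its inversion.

The distinct note names are Eb, G, Bb, D, F. Stacked in thirds they read Eb–G–Bb–D–F, which is a major ninth chord on Eb.
Eb is the root of Eb major ninth; root in the bass means root position.

Eb major ninth, root position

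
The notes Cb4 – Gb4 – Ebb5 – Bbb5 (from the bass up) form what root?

Reordering Cb, Gb, Ebb, Bbb into stacked thirds gives Cb–Ebb–Gb–Bbb; the bottom of that stack, Cb, is the root.

Cb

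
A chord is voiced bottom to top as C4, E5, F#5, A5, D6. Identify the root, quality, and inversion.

The distinct note names are C, E, F#, A, D. Stacked in thirds they read D–F#–A–C–E, which is a dominant ninth chord on D.
C is the seventh of D dominant ninth; seventh in the bass means third inversion.

D dominant ninth, third inversion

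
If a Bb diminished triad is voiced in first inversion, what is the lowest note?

Db

The third of Bb diminished (Bb–Db–Fb) is Db; that is the bass in first inversion.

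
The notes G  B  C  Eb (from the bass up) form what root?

C

Reordering G, B, C, Eb into stacked thirds gives C–Eb–G–B; the bottom of that stack, C, is the root.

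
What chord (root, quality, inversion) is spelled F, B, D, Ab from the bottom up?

B diminished seventh, second inversion

Reducing to letter names: F, B, D, Ab. These stack in thirds as B–D–F–Ab — a B diminished seventh chord.
F is the fifth of B diminished seventh; fifth in the bass means second inversion (figured bass 4/3).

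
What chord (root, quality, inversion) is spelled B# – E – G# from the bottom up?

Reducing to letter names: B#, E, G#. These stack in thirds as E–G#–B# — an E augmented triad.
The lowest note is B#, the fifth of the chord, so this is second inversion (figured bass 6/4).

E augmented, second inversion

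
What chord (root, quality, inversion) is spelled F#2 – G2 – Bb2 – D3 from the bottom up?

G minor-major seventh, third inversion

The distinct note names are F#, G, Bb, D. Stacked in thirds they read G–Bb–D–F#, which is a minor-major seventh chord on G.
With the seventh (F#) in the bass, the chord is in third inversion (figured bass 4/2).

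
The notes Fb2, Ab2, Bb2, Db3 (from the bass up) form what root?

Fb, Ab, Bb, Db are the tones of a Bb half-diminished seventh chord (Bb–Db–Fb–Ab), making Bb the root.

Bb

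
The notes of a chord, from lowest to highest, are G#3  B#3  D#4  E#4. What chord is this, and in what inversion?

Reducing to letter names: G#, B#, D#, E#. These stack in thirds as E#–G#–B#–D# — an E# minor seventh chord.
G# is the third of E# minor seventh; third in the bass means first inversion (figured bass 6/5).

E# minor seventh, first inversion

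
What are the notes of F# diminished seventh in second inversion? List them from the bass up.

F# diminished seventh is F#–A–C–Eb. Second inversion puts the fifth (C) in the bass, with the remaining tones above: C, Eb, F#, A.

C, Eb, F#, A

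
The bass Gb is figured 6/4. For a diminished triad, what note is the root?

The figures 6/4 mean the fifth of the chord is in the bass. If Gb is the fifth of a diminished triad, the root is C (chord tones C–Eb–Gb).

C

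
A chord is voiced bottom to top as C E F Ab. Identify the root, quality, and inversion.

Reducing to letter names: C, E, F, Ab. These stack in thirds as F–Ab–C–E — an F minor-major seventh chord.
C is the fifth of F minor-major seventh; fifth in the bass means second inversion (figured bass 4/3).

F minor-major seventh, second inversion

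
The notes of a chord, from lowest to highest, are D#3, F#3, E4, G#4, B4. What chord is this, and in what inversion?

The distinct note names are D#, F#, E, G#, B. Stacked in thirds they read E–G#–B–D#–F#, which is a major ninth chord on E.
With the seventh (D#) in the bass, the chord is in third inversion.

E major ninth, third inversion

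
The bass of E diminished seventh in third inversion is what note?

Db

The seventh of E diminished seventh (E–G–Bb–Db) is Db; that is the bass in third inversion.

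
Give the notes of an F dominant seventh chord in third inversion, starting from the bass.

F dominant seventh is F–A–C–Eb. Third inversion puts the seventh (Eb) in the bass, with the remaining tones above: Eb, F, A, C.

Eb, F, A, C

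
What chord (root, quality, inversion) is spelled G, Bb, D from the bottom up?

G minor, root position

The distinct note names are G, Bb, D. Stacked in thirds they read G–Bb–D, which is a minor triad on G.
With the root (G) in the bass, the chord is in root position (figured bass 5/3).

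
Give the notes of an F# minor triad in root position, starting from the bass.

F#, A, C#

The chord tones are F#–A–C#. With the root (F#) lowest for root position: F#, A, C#.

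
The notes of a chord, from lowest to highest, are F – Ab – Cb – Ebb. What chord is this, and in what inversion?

The pitch classes F, Ab, Cb, Ebb arrange in thirds as F–Ab–Cb–Ebb: an F diminished seventh chord.
F is the root of F diminished seventh; root in the bass means root position (figured bass 7).

F diminished seventh, root position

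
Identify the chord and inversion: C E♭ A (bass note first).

A diminished, first inversion

The distinct note names are C, Eb, A. Stacked in thirds they read A–C–Eb, which is a diminished triad on A.
C is the third of A diminished; third in the bass means first inversion (figured bass 6).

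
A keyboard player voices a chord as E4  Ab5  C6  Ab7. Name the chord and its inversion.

Ab augmented, second inversion

Reducing to letter names: E, Ab, C. These stack in thirds as Ab–C–E — an Ab augmented triad.
With the fifth (E) in the bass, the chord is in second inversion (figured bass 6/4).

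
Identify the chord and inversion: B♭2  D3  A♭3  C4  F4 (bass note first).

Bb dominant ninth, root position

Reducing to letter names: Bb, D, Ab, C, F. These stack in thirds as Bb–D–F–Ab–C — a Bb dominant ninth chord.
Bb is the root of Bb dominant ninth; root in the bass means root position.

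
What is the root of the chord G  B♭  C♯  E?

G, Bb, C#, E are the tones of a C# diminished seventh chord (C#–E–G–Bb), making C# the root.

C#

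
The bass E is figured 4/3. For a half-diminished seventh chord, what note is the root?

A#

The figures 4/3 mean the fifth of the chord is in the bass. If E is the fifth of a half-diminished seventh chord, the root is A# (chord tones A#–C#–E–G#).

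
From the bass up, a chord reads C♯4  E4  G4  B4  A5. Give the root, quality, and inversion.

A dominant ninth, first inversion

The pitch classes C#, E, G, B, A arrange in thirds as A–C#–E–G–B: an A dominant ninth chord.
With the third (C#) in the bass, the chord is in first inversion.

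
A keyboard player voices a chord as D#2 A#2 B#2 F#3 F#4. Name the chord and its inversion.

B# half-diminished seventh, first inversion

The distinct note names are D#, A#, B#, F#. Stacked in thirds they read B#–D#–F#–A#, which is a half-diminished seventh chord on B#.
D# is the third of B# half-diminished seventh; third in the bass means first inversion (figured bass 6/5).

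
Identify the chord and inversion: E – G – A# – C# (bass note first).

A# diminished seventh, second inversion

The pitch classes E, G, A#, C# arrange in thirds as A#–C#–E–G: an A# diminished seventh chord.
E is the fifth of A# diminished seventh; fifth in the bass means second inversion (figured bass 4/3).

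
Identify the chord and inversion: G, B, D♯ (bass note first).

Reducing to letter names: G, B, D#. These stack in thirds as G–B–D# — a G augmented triad.
G is the root of G augmented; root in the bass means root position (figured bass 5/3).

G augmented, root position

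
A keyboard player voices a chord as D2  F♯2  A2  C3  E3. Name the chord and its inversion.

D dominant ninth, root position

Reducing to letter names: D, F#, A, C, E. These stack in thirds as D–F#–A–C–E — a D dominant ninth chord.
With the root (D) in the bass, the chord is in root position.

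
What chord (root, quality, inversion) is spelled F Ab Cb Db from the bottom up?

Db dominant seventh, first inversion

The pitch classes F, Ab, Cb, Db arrange in thirds as Db–F–Ab–Cb: a Db dominant seventh chord.
F is the third of Db dominant seventh; third in the bass means first inversion (figured bass 6/5).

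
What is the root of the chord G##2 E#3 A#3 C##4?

Reordering G##, E#, A#, C## into stacked thirds gives A#–C##–E#–G##; the bottom of that stack, A#, is the root.

A#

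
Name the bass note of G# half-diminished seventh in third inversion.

G# half-diminished seventh is G#–B–D–F#. Third inversion places the seventh in the bass: F#.

F#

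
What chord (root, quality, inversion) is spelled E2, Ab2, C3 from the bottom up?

Ab augmented, second inversion

Reducing to letter names: E, Ab, C. These stack in thirds as Ab–C–E — an Ab augmented triad.
The lowest note is E, the fifth of the chord, so this is second inversion (figured bass 6/4).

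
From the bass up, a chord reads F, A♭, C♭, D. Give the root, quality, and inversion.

Reducing to letter names: F, Ab, Cb, D. These stack in thirds as D–F–Ab–Cb — a D diminished seventh chord.
The lowest note is F, the third of the chord, so this is first inversion (figured bass 6/5).

D diminished seventh, first inversion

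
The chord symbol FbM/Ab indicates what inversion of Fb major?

FbM/Ab means Fb major with Ab in the bass. Ab is the third of Fb major (Fb–Ab–Cb), so this is first inversion.

first inversion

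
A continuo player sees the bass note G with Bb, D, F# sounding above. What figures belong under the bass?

The notes G, Bb, D, F# stack in thirds as G–Bb–D–F# — a G minor-major seventh chord. The bass G is the root, so this is root position: figured 7.

7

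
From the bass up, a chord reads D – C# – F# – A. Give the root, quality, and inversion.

D major seventh, root position

Reducing to letter names: D, C#, F#, A. These stack in thirds as D–F#–A–C# — a D major seventh chord.
With the root (D) in the bass, the chord is in root position (figured bass 7).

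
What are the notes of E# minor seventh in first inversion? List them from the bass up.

Spelling E# minor seventh: E#–G#–B#–D#. In first inversion the third is bass, giving G#, B#, D#, E# from the bottom.

G#, B#, D#, E#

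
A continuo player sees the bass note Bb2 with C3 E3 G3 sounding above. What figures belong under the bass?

4/2

The notes Bb, C, E, G stack in thirds as C–E–G–Bb — a C dominant seventh chord. The bass Bb is the seventh, so this is third inversion: figured 4/2.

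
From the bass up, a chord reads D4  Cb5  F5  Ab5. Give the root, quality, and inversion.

The distinct note names are D, Cb, F, Ab. Stacked in thirds they read D–F–Ab–Cb, which is a diminished seventh chord on D.
The lowest note is D, the root of the chord, so this is root position (figured bass 7).

D diminished seventh, root position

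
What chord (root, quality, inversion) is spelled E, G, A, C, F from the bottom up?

F major ninth, third inversion

Reducing to letter names: E, G, A, C, F. These stack in thirds as F–A–C–E–G — an F major ninth chord.
The lowest note is E, the seventh of the chord, so this is third inversion.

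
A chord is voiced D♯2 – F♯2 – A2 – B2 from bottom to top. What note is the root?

B

The distinct letter names are D#, F#, A, B. Arranged as a stack of thirds they read B–D#–F#–A, so B is the root (a B dominant seventh chord).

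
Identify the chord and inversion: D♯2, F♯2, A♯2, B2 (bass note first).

B major seventh, first inversion

The pitch classes D#, F#, A#, B arrange in thirds as B–D#–F#–A#: a B major seventh chord.
With the third (D#) in the bass, the chord is in first inversion (figured bass 6/5).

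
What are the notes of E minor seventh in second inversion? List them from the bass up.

B, D, E, G

Spelling E minor seventh: E–G–B–D. In second inversion the fifth is bass, giving B, D, E, G from the bottom.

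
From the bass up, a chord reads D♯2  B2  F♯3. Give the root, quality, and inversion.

B major, first inversion

Reducing to letter names: D#, B, F#. These stack in thirds as B–D#–F# — a B major triad.
With the third (D#) in the bass, the chord is in first inversion (figured bass 6).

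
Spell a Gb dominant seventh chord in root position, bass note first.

Gb, Bb, Db, Fb

Spelling Gb dominant seventh: Gb–Bb–Db–Fb. In root position the root is bass, giving Gb, Bb, Db, Fb from the bottom.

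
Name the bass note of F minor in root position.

F

F minor is F–Ab–C. Root position places the root in the bass: F.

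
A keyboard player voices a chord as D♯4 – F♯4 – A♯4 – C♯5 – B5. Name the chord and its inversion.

The pitch classes D#, F#, A#, C#, B arrange in thirds as B–D#–F#–A#–C#: a B major ninth chord.
D# is the third of B major ninth; third in the bass means first inversion.

B major ninth, first inversion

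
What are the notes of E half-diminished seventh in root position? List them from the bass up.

E, G, Bb, D

E half-diminished seventh is E–G–Bb–D. Root position puts the root (E) in the bass, with the remaining tones above: E, G, Bb, D.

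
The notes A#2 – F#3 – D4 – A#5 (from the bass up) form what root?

D

The distinct letter names are A#, F#, D. Arranged as a stack of thirds they read D–F#–A#, so D is the root (a D augmented triad).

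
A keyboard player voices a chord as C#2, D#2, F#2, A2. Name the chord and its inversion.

Reducing to letter names: C#, D#, F#, A. These stack in thirds as D#–F#–A–C# — a D# half-diminished seventh chord.
The lowest note is C#, the seventh of the chord, so this is third inversion (figured bass 4/2).

D# half-diminished seventh, third inversion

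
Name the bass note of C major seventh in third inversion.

In third inversion the seventh is lowest. For C major seventh (C–E–G–B) that is B.

B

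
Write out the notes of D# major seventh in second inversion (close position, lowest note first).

The chord tones are D#–F##–A#–C##. With the fifth (A#) lowest for second inversion: A#, C##, D#, F##.

A#, C##, D#, F##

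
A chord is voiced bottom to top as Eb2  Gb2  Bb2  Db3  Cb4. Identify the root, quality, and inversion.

The distinct note names are Eb, Gb, Bb, Db, Cb. Stacked in thirds they read Cb–Eb–Gb–Bb–Db, which is a major ninth chord on Cb.
With the third (Eb) in the bass, the chord is in first inversion.

Cb major ninth, first inversion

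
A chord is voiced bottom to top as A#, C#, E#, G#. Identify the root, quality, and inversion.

The distinct note names are A#, C#, E#, G#. Stacked in thirds they read A#–C#–E#–G#, which is a minor seventh chord on A#.
The lowest note is A#, the root of the chord, so this is root position (figured bass 7).

A# minor seventh, root position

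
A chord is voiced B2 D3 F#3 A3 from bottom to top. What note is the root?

Reordering B, D, F#, A into stacked thirds gives B–D–F#–A; the bottom of that stack, B, is the root.

B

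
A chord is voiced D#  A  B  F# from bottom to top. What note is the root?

B

The distinct letter names are D#, A, B, F#. Arranged as a stack of thirds they read B–D#–F#–A, so B is the root (a B dominant seventh chord).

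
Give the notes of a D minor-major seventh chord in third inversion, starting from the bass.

Spelling D minor-major seventh: D–F–A–C#. In third inversion the seventh is bass, giving C#, D, F, A from the bottom.

C#, D, F, A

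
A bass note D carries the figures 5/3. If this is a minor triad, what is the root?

The figures 5/3 mean the root of the chord is in the bass. If D is the root of a minor triad, the root is D (chord tones D–F–A).

D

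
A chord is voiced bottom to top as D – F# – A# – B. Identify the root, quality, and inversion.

B minor-major seventh, first inversion

Reducing to letter names: D, F#, A#, B. These stack in thirds as B–D–F#–A# — a B minor-major seventh chord.
D is the third of B minor-major seventh; third in the bass means first inversion (figured bass 6/5).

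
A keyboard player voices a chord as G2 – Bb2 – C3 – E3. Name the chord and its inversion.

The distinct note names are G, Bb, C, E. Stacked in thirds they read C–E–G–Bb, which is a dominant seventh chord on C.
With the fifth (G) in the bass, the chord is in second inversion (figured bass 4/3).

C dominant seventh, second inversion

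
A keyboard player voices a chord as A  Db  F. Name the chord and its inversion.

Reducing to letter names: A, Db, F. These stack in thirds as Db–F–A — a Db augmented triad.
With the fifth (A) in the bass, the chord is in second inversion (figured bass 6/4).

Db augmented, second inversion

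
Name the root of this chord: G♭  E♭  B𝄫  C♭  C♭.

Cb

Gb, Eb, Bbb, Cb are the tones of a Cb dominant seventh chord (Cb–Eb–Gb–Bbb), making Cb the root.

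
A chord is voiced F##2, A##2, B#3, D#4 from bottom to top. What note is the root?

The distinct letter names are F##, A##, B#, D#. Arranged as a stack of thirds they read B#–D#–F##–A##, so B# is the root (a B# minor-major seventh chord).

B#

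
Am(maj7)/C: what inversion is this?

first inversion

Am(maj7)/C means A minor-major seventh with C in the bass. C is the third of A minor-major seventh (A–C–E–G#), so this is first inversion.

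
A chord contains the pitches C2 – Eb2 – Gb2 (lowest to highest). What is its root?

Reordering C, Eb, Gb into stacked thirds gives C–Eb–Gb; the bottom of that stack, C, is the root.

C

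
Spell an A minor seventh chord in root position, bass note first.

Spelling A minor seventh: A–C–E–G. In root position the root is bass, giving A, C, E, G from the bottom.

A, C, E, G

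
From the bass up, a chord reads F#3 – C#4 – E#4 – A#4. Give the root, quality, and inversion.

F# major seventh, root position

The pitch classes F#, C#, E#, A# arrange in thirds as F#–A#–C#–E#: an F# major seventh chord.
F# is the root of F# major seventh; root in the bass means root position (figured bass 7).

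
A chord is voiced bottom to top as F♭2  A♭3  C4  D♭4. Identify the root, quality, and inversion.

Db minor-major seventh, first inversion

Reducing to letter names: Fb, Ab, C, Db. These stack in thirds as Db–Fb–Ab–C — a Db minor-major seventh chord.
With the third (Fb) in the bass, the chord is in first inversion (figured bass 6/5).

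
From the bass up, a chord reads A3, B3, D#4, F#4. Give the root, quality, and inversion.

Reducing to letter names: A, B, D#, F#. These stack in thirds as B–D#–F#–A — a B dominant seventh chord.
With the seventh (A) in the bass, the chord is in third inversion (figured bass 4/2).

B dominant seventh, third inversion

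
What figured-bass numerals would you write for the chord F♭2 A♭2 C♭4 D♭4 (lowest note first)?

The notes Fb, Ab, Cb, Db stack in thirds as Db–Fb–Ab–Cb — a Db minor seventh chord. The bass Fb is the third, so this is first inversion: figured 6/5.

6/5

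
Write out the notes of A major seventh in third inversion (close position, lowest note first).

G#, A, C#, E

Spelling A major seventh: A–C#–E–G#. In third inversion the seventh is bass, giving G#, A, C#, E from the bottom.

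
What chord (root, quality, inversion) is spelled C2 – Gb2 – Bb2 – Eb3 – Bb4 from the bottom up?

C half-diminished seventh, root position

Reducing to letter names: C, Gb, Bb, Eb. These stack in thirds as C–Eb–Gb–Bb — a C half-diminished seventh chord.
With the root (C) in the bass, the chord is in root position (figured bass 7).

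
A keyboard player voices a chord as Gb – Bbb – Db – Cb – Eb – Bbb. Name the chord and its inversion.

Cb dominant ninth, second inversion

Reducing to letter names: Gb, Bbb, Db, Cb, Eb. These stack in thirds as Cb–Eb–Gb–Bbb–Db — a Cb dominant ninth chord.
With the fifth (Gb) in the bass, the chord is in second inversion.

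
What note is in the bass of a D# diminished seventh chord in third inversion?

C

D# diminished seventh is D#–F#–A–C. Third inversion places the seventh in the bass: C.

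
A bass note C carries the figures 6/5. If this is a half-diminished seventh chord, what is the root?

The figures 6/5 mean the third of the chord is in the bass. If C is the third of a half-diminished seventh chord, the root is A (chord tones A–C–Eb–G).

A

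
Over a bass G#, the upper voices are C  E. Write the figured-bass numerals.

6/4

The notes G#, C, E stack in thirds as C–E–G# — a C augmented triad. The bass G# is the fifth, so this is second inversion: figured 6/4.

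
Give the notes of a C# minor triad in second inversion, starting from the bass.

Spelling C# minor: C#–E–G#. In second inversion the fifth is bass, giving G#, C#, E from the bottom.

G#, C#, E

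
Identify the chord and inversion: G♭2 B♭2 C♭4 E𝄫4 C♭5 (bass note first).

Cb minor-major seventh, second inversion

Reducing to letter names: Gb, Bb, Cb, Ebb. These stack in thirds as Cb–Ebb–Gb–Bb — a Cb minor-major seventh chord.
With the fifth (Gb) in the bass, the chord is in second inversion (figured bass 4/3).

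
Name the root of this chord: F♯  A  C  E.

F#

Reordering F#, A, C, E into stacked thirds gives F#–A–C–E; the bottom of that stack, F#, is the root.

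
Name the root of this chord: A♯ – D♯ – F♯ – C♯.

A#, D#, F#, C# are the tones of a D# minor seventh chord (D#–F#–A#–C#), making D# the root.

D#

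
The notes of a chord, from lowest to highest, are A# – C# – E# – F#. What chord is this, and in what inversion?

The distinct note names are A#, C#, E#, F#. Stacked in thirds they read F#–A#–C#–E#, which is a major seventh chord on F#.
A# is the third of F# major seventh; third in the bass means first inversion (figured bass 6/5).

F# major seventh, first inversion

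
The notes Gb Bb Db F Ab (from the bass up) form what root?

Gb

Gb, Bb, Db, F, Ab are the tones of a Gb major ninth chord (Gb–Bb–Db–F–Ab), making Gb the root.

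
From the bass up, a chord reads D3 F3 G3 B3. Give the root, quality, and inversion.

The pitch classes D, F, G, B arrange in thirds as G–B–D–F: a G dominant seventh chord.
With the fifth (D) in the bass, the chord is in second inversion (figured bass 4/3).

G dominant seventh, second inversion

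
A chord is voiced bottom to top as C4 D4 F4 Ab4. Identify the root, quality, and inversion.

D half-diminished seventh, third inversion

The distinct note names are C, D, F, Ab. Stacked in thirds they read D–F–Ab–C, which is a half-diminished seventh chord on D.
The lowest note is C, the seventh of the chord, so this is third inversion (figured bass 4/2).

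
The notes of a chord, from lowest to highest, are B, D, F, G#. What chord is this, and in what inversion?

G# diminished seventh, first inversion

Reducing to letter names: B, D, F, G#. These stack in thirds as G#–B–D–F — a G# diminished seventh chord.
With the third (B) in the bass, the chord is in first inversion (figured bass 6/5).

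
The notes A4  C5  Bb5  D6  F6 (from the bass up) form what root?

Bb

The distinct letter names are A, C, Bb, D, F. Arranged as a stack of thirds they read Bb–D–F–A–C, so Bb is the root (a Bb major ninth chord).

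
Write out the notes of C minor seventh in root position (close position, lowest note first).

C, Eb, G, Bb

C minor seventh is C–Eb–G–Bb. Root position puts the root (C) in the bass, with the remaining tones above: C, Eb, G, Bb.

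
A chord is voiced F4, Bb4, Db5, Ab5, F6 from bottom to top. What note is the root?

Reordering F, Bb, Db, Ab into stacked thirds gives Bb–Db–F–Ab; the bottom of that stack, Bb, is the root.

Bb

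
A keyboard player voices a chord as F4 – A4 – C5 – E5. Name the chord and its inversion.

The pitch classes F, A, C, E arrange in thirds as F–A–C–E: an F major seventh chord.
With the root (F) in the bass, the chord is in root position (figured bass 7).

F major seventh, root position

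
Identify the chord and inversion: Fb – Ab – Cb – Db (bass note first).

The pitch classes Fb, Ab, Cb, Db arrange in thirds as Db–Fb–Ab–Cb: a Db minor seventh chord.
With the third (Fb) in the bass, the chord is in first inversion (figured bass 6/5).

Db minor seventh, first inversion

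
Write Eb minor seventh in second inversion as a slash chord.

Second inversion of Eb minor seventh has the fifth (Bb) in the bass. As a slash chord: Ebm7/Bb.

Ebm7/Bb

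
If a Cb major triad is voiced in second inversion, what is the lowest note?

Cb major is Cb–Eb–Gb. Second inversion places the fifth in the bass: Gb.

Gb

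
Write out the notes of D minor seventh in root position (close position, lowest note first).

D, F, A, C

Spelling D minor seventh: D–F–A–C. In root position the root is bass, giving D, F, A, C from the bottom.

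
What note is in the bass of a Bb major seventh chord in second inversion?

F

Bb major seventh is Bb–D–F–A. Second inversion places the fifth in the bass: F.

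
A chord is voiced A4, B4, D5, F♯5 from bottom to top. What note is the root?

Reordering A, B, D, F# into stacked thirds gives B–D–F#–A; the bottom of that stack, B, is the root.

B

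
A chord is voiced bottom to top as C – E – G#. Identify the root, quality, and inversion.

The distinct note names are C, E, G#. Stacked in thirds they read C–E–G#, which is an augmented triad on C.
With the root (C) in the bass, the chord is in root position (figured bass 5/3).

C augmented, root position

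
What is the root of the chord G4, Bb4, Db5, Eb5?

The distinct letter names are G, Bb, Db, Eb. Arranged as a stack of thirds they read Eb–G–Bb–Db, so Eb is the root (an Eb dominant seventh chord).

Eb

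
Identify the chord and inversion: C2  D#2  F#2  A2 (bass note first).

D# diminished seventh, third inversion

The pitch classes C, D#, F#, A arrange in thirds as D#–F#–A–C: a D# diminished seventh chord.
C is the seventh of D# diminished seventh; seventh in the bass means third inversion (figured bass 4/2).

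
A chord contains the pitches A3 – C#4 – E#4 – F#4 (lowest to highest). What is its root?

F#

Reordering A, C#, E#, F# into stacked thirds gives F#–A–C#–E#; the bottom of that stack, F#, is the root.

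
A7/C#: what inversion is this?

first inversion

A7/C# means A dominant seventh with C# in the bass. C# is the third of A dominant seventh (A–C#–E–G), so this is first inversion.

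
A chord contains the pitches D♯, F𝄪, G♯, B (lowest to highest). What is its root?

G#

The distinct letter names are D#, F##, G#, B. Arranged as a stack of thirds they read G#–B–D#–F##, so G# is the root (a G# minor-major seventh chord).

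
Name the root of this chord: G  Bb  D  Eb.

Reordering G, Bb, D, Eb into stacked thirds gives Eb–G–Bb–D; the bottom of that stack, Eb, is the root.

Eb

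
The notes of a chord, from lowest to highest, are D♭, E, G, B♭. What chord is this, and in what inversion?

The pitch classes Db, E, G, Bb arrange in thirds as E–G–Bb–Db: an E diminished seventh chord.
With the seventh (Db) in the bass, the chord is in third inversion (figured bass 4/2).

E diminished seventh, third inversion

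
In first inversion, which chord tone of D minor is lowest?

In first inversion the third is lowest. For D minor (D–F–A) that is F.

F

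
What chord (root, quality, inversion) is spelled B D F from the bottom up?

B diminished, root position

The distinct note names are B, D, F. Stacked in thirds they read B–D–F, which is a diminished triad on B.
B is the root of B diminished; root in the bass means root position (figured bass 5/3).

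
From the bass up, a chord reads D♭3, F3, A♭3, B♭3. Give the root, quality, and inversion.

Reducing to letter names: Db, F, Ab, Bb. These stack in thirds as Bb–Db–F–Ab — a Bb minor seventh chord.
With the third (Db) in the bass, the chord is in first inversion (figured bass 6/5).

Bb minor seventh, first inversion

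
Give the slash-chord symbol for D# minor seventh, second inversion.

D#m7/A#

Second inversion of D# minor seventh has the fifth (A#) in the bass. As a slash chord: D#m7/A#.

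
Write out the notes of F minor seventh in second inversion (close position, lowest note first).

Spelling F minor seventh: F–Ab–C–Eb. In second inversion the fifth is bass, giving C, Eb, F, Ab from the bottom.

C, Eb, F, Ab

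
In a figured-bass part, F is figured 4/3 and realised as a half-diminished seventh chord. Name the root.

B

The figures 4/3 mean the fifth of the chord is in the bass. If F is the fifth of a half-diminished seventh chord, the root is B (chord tones B–D–F–A).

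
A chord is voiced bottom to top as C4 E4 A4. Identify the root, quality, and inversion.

A minor, first inversion

Reducing to letter names: C, E, A. These stack in thirds as A–C–E — an A minor triad.
The lowest note is C, the third of the chord, so this is first inversion (figured bass 6).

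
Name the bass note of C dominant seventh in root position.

In root position the root is lowest. For C dominant seventh (C–E–G–Bb) that is C.

C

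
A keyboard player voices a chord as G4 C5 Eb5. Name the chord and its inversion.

The pitch classes G, C, Eb arrange in thirds as C–Eb–G: a C minor triad.
G is the fifth of C minor; fifth in the bass means second inversion (figured bass 6/4).

C minor, second inversion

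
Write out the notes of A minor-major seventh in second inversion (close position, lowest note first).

A minor-major seventh is A–C–E–G#. Second inversion puts the fifth (E) in the bass, with the remaining tones above: E, G#, A, C.

E, G#, A, C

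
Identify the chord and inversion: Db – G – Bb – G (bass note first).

Reducing to letter names: Db, G, Bb. These stack in thirds as G–Bb–Db — a G diminished triad.
With the fifth (Db) in the bass, the chord is in second inversion (figured bass 6/4).

G diminished, second inversion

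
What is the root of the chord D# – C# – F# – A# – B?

Reordering D#, C#, F#, A#, B into stacked thirds gives B–D#–F#–A#–C#; the bottom of that stack, B, is the root.

B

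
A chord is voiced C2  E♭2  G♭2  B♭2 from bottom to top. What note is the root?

The distinct letter names are C, Eb, Gb, Bb. Arranged as a stack of thirds they read C–Eb–Gb–Bb, so C is the root (a C half-diminished seventh chord).

C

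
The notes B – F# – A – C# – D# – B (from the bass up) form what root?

B

B, F#, A, C#, D# are the tones of a B dominant ninth chord (B–D#–F#–A–C#), making B the root.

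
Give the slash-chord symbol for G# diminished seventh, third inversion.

Third inversion of G# diminished seventh has the seventh (F) in the bass. As a slash chord: G#dim7/F.

G#dim7/F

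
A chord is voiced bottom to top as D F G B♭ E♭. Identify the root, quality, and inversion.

Eb major ninth, third inversion

The distinct note names are D, F, G, Bb, Eb. Stacked in thirds they read Eb–G–Bb–D–F, which is a major ninth chord on Eb.
The lowest note is D, the seventh of the chord, so this is third inversion.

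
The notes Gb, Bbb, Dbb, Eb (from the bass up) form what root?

Eb

Reordering Gb, Bbb, Dbb, Eb into stacked thirds gives Eb–Gb–Bbb–Dbb; the bottom of that stack, Eb, is the root.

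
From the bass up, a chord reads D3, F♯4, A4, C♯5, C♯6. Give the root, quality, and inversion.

D major seventh, root position

The distinct note names are D, F#, A, C#. Stacked in thirds they read D–F#–A–C#, which is a major seventh chord on D.
With the root (D) in the bass, the chord is in root position (figured bass 7).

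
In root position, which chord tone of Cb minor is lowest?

Cb

Cb minor is Cb–Ebb–Gb. Root position places the root in the bass: Cb.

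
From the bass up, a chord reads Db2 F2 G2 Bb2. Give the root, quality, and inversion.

The pitch classes Db, F, G, Bb arrange in thirds as G–Bb–Db–F: a G half-diminished seventh chord.
With the fifth (Db) in the bass, the chord is in second inversion (figured bass 4/3).

G half-diminished seventh, second inversion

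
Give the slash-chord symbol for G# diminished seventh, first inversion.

First inversion of G# diminished seventh has the third (B) in the bass. As a slash chord: G#dim7/B.

G#dim7/B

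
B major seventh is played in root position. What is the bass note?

B

B major seventh is B–D#–F#–A#. Root position places the root in the bass: B.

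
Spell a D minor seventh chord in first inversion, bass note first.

F, A, C, D

Spelling D minor seventh: D–F–A–C. In first inversion the third is bass, giving F, A, C, D from the bottom.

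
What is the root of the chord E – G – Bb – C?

C

E, G, Bb, C are the tones of a C dominant seventh chord (C–E–G–Bb), making C the root.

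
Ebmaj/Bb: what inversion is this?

second inversion

Ebmaj/Bb means Eb major with Bb in the bass. Bb is the fifth of Eb major (Eb–G–Bb), so this is second inversion.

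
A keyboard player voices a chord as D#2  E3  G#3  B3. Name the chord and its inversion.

The pitch classes D#, E, G#, B arrange in thirds as E–G#–B–D#: an E major seventh chord.
The lowest note is D#, the seventh of the chord, so this is third inversion (figured bass 4/2).

E major seventh, third inversion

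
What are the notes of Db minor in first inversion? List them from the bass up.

Spelling Db minor: Db–Fb–Ab. In first inversion the third is bass, giving Fb, Ab, Db from the bottom.

Fb, Ab, Db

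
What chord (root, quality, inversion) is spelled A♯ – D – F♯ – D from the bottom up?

D augmented, second inversion

The distinct note names are A#, D, F#. Stacked in thirds they read D–F#–A#, which is an augmented triad on D.
With the fifth (A#) in the bass, the chord is in second inversion (figured bass 6/4).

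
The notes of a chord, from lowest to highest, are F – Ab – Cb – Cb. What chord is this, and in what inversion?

F diminished, root position

The distinct note names are F, Ab, Cb. Stacked in thirds they read F–Ab–Cb, which is a diminished triad on F.
F is the root of F diminished; root in the bass means root position (figured bass 5/3).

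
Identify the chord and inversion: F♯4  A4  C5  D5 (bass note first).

The distinct note names are F#, A, C, D. Stacked in thirds they read D–F#–A–C, which is a dominant seventh chord on D.
F# is the third of D dominant seventh; third in the bass means first inversion (figured bass 6/5).

D dominant seventh, first inversion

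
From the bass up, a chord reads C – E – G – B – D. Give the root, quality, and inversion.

The pitch classes C, E, G, B, D arrange in thirds as C–E–G–B–D: a C major ninth chord.
The lowest note is C, the root of the chord, so this is root position.

C major ninth, root position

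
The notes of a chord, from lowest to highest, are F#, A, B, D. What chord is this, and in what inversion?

Reducing to letter names: F#, A, B, D. These stack in thirds as B–D–F#–A — a B minor seventh chord.
The lowest note is F#, the fifth of the chord, so this is second inversion (figured bass 4/3).

B minor seventh, second inversion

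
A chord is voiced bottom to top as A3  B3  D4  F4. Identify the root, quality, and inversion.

B half-diminished seventh, third inversion

Reducing to letter names: A, B, D, F. These stack in thirds as B–D–F–A — a B half-diminished seventh chord.
A is the seventh of B half-diminished seventh; seventh in the bass means third inversion (figured bass 4/2).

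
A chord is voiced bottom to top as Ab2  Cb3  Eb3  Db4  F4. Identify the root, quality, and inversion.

Reducing to letter names: Ab, Cb, Eb, Db, F. These stack in thirds as Db–F–Ab–Cb–Eb — a Db dominant ninth chord.
Ab is the fifth of Db dominant ninth; fifth in the bass means second inversion.

Db dominant ninth, second inversion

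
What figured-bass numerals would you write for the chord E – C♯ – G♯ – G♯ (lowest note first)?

The notes E, C#, G# stack in thirds as C#–E–G# — a C# minor triad. The bass E is the third, so this is first inversion: figured 6.

6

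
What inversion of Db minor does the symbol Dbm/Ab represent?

second inversion

Dbm/Ab means Db minor with Ab in the bass. Ab is the fifth of Db minor (Db–Fb–Ab), so this is second inversion.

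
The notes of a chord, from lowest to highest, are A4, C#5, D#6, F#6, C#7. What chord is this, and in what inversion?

The pitch classes A, C#, D#, F# arrange in thirds as D#–F#–A–C#: a D# half-diminished seventh chord.
The lowest note is A, the fifth of the chord, so this is second inversion (figured bass 4/3).

D# half-diminished seventh, second inversion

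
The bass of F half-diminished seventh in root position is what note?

The root of F half-diminished seventh (F–Ab–Cb–Eb) is F; that is the bass in root position.

F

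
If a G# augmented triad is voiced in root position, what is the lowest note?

G# augmented is G#–B#–D##. Root position places the root in the bass: G#.

G#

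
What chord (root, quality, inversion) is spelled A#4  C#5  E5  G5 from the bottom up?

A# diminished seventh, root position

Reducing to letter names: A#, C#, E, G. These stack in thirds as A#–C#–E–G — an A# diminished seventh chord.
The lowest note is A#, the root of the chord, so this is root position (figured bass 7).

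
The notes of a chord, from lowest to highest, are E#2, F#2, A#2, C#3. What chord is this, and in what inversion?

The distinct note names are E#, F#, A#, C#. Stacked in thirds they read F#–A#–C#–E#, which is a major seventh chord on F#.
E# is the seventh of F# major seventh; seventh in the bass means third inversion (figured bass 4/2).

F# major seventh, third inversion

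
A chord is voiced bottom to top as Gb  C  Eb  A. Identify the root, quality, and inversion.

Reducing to letter names: Gb, C, Eb, A. These stack in thirds as A–C–Eb–Gb — an A diminished seventh chord.
Gb is the seventh of A diminished seventh; seventh in the bass means third inversion (figured bass 4/2).

A diminished seventh, third inversion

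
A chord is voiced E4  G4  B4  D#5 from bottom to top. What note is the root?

E

E, G, B, D# are the tones of an E minor-major seventh chord (E–G–B–D#), making E the root.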